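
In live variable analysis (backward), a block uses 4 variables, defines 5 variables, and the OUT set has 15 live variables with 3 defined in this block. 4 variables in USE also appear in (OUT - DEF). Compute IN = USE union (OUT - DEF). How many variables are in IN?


OUT - DEF: 15 - 3 = 12
|IN| = |USE| + |OUT - DEF| - |USE ∩ (OUT - DEF)| = 4 + 12 - 4 = 12

12


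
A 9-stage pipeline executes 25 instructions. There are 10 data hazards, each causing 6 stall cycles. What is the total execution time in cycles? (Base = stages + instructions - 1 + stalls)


Base cycles = 9 + 25 - 1 = 33
Total stalls = 10 * 6 = 60
Total = 33 + 60 = 93

93


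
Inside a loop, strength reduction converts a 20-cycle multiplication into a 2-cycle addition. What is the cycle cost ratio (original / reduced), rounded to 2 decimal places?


Ratio = mult_cost / add_cost = 20 / 2 = 10.0

10.0


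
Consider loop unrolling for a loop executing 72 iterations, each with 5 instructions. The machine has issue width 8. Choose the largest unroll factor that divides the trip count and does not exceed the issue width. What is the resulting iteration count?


Largest divisor of 72 <= 8 is 8
New iterations = 72 / 8 = 9

9


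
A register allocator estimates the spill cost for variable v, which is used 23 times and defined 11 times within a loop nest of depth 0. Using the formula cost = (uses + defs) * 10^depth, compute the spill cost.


uses + defs = 23 + 11 = 34
10^0 = 1
Spill cost = 34 * 1 = 34

34


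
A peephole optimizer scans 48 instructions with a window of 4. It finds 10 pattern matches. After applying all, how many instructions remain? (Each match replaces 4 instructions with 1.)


Each match removes 3 instructions.
Total removed = 10 * 3 = 30
Remaining = 48 - 30 = 18

18


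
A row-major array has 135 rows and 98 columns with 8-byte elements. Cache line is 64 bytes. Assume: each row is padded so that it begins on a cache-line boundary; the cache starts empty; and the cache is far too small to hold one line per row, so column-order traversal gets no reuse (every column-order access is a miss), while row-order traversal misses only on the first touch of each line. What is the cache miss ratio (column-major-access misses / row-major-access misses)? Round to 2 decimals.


Each row occupies 98 * 8 = 784 bytes and starts on a line boundary, so it spans ceil(784 / 64) = 13 cache lines.
Row-major traversal misses (one per line touched): 135 * ceil(98 * 8 / 64) = 1755
Column-major traversal misses (no reuse, every access misses): 135 * 98 = 13230
Ratio = 13230 / 1755 = 7.54

7.54


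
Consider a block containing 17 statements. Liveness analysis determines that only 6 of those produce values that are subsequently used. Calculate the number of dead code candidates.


Dead code = total statements - live definitions
= 17 - 6 = 11

11


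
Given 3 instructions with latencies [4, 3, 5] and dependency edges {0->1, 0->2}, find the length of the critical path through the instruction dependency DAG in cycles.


Compute longest path through dependency graph: dist(Ik) = max over predecessors of dist + latency(Ik).
dist(I0) = latency 4 = 4
dist(I1) = dist(I0) + 3 = 4 + 3 = 7
dist(I2) = dist(I0) + 5 = 4 + 5 = 9
Critical path = max dist = 9

9


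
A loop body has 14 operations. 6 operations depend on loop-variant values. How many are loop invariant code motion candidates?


Invariant candidates = total - loop-dependent
= 14 - 6 = 8

8


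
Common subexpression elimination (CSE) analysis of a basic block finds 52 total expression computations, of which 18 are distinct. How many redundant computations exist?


CSE count = total expressions - unique expressions
= 52 - 18 = 34

34


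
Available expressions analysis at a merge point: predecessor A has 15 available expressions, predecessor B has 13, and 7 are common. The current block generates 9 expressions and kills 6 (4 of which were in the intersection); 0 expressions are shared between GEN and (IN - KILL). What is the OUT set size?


IN = intersection of predecessors = 7
IN - KILL = 7 - 4 = 3
|OUT| = |GEN| + |IN - KILL| - |GEN ∩ (IN - KILL)| = 9 + 3 - 0 = 12

12


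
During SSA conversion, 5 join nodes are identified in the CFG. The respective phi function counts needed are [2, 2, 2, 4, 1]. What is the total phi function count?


Total phi functions = sum of phi functions at each join node
= 2 + 2 + 2 + 4 + 1 = 11

11


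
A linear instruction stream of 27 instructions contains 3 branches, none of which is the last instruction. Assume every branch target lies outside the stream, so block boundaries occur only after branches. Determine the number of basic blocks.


With no in-sequence branch targets, the leaders are the first instruction plus the instruction after each branch.
Number of basic blocks = branches + 1
= 3 + 1 = 4

4


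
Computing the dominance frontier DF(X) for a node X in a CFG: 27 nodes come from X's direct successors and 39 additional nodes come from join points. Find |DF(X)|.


DF(X) = direct successor contributions + join point contributions
= 27 + 39 = 66

66


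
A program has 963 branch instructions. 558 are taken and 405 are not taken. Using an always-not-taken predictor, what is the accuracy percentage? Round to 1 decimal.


Predictor: always-not-taken
Correct predictions = 405
Accuracy = 405 / 963 * 100 = 42.1%

42.1


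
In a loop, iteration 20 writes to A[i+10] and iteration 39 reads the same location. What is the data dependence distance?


Distance = read iteration - write iteration
= 39 - 20 = 19

19


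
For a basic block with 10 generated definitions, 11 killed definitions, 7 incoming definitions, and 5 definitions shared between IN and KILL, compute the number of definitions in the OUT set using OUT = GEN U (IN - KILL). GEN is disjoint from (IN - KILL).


IN - KILL: 7 - 5 = 2 surviving definitions
OUT = GEN + surviving = 10 + 2 = 12

12


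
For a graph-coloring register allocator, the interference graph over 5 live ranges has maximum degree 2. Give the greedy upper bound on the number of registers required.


Greedy coloring never needs more than (max_degree + 1) colors: when coloring a vertex, at most max_degree neighbors are already colored.
Upper bound = 2 + 1 = 3

3


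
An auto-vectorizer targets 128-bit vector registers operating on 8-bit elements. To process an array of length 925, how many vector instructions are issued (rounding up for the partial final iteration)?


Width = 128 / 8 = 16 elements per vector op
Iterations = ceil(925 / 16) = 58

58


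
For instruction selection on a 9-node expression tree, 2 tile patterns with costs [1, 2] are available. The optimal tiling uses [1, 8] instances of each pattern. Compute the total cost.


Total cost = sum(count_i * cost_i)
= 1*1 + 8*2
= 17

17


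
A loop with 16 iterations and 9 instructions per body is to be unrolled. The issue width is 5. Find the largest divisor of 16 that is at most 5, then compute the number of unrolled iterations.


Largest divisor of 16 <= 5 is 4
New iterations = 16 / 4 = 4

4


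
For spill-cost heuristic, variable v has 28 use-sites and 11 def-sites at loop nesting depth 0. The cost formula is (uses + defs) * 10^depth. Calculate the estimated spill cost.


uses + defs = 28 + 11 = 39
10^0 = 1
Spill cost = 39 * 1 = 39

39


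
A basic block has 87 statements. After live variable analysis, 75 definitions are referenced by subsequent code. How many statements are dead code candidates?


Dead code = total statements - live definitions
= 87 - 75 = 12

12


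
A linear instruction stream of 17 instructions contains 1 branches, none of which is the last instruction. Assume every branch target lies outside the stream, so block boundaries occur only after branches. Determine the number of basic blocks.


With no in-sequence branch targets, the leaders are the first instruction plus the instruction after each branch.
Number of basic blocks = branches + 1
= 1 + 1 = 2

2


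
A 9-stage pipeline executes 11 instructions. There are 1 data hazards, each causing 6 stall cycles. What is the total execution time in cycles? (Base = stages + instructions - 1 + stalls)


Base cycles = 9 + 11 - 1 = 19
Total stalls = 1 * 6 = 6
Total = 19 + 6 = 25

25


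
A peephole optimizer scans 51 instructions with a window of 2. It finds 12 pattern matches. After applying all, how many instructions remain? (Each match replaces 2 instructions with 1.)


Each match removes 1 instructions.
Total removed = 12 * 1 = 12
Remaining = 51 - 12 = 39

39


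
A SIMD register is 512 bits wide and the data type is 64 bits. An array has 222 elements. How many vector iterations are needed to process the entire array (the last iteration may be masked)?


Width = 512 / 64 = 8 elements per vector op
Iterations = ceil(222 / 8) = 28

28


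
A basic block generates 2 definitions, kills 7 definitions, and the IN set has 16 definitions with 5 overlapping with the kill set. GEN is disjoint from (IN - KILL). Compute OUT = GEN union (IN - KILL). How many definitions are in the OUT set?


IN - KILL: 16 - 5 = 11 surviving definitions
OUT = GEN + surviving = 2 + 11 = 13

13


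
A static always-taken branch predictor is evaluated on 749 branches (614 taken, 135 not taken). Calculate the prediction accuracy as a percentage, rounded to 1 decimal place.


Predictor: always-taken
Correct predictions = 614
Accuracy = 614 / 749 * 100 = 82.0%

82.0


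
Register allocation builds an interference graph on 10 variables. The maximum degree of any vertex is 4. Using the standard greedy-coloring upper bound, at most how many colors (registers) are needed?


Greedy coloring never needs more than (max_degree + 1) colors: when coloring a vertex, at most max_degree neighbors are already colored.
Upper bound = 4 + 1 = 5

5


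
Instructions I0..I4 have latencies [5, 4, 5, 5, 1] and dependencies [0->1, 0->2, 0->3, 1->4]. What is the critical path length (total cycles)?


Compute longest path through dependency graph: dist(Ik) = max over predecessors of dist + latency(Ik).
dist(I0) = latency 5 = 5
dist(I1) = dist(I0) + 4 = 5 + 4 = 9
dist(I2) = dist(I0) + 5 = 5 + 5 = 10
dist(I3) = dist(I0) + 5 = 5 + 5 = 10
dist(I4) = dist(I1) + 1 = 9 + 1 = 10
Critical path = max dist = 10

10


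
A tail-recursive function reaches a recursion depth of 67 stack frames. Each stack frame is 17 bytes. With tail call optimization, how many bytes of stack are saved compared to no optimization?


Without TCO: 67 * 17 = 1139 bytes
With TCO: reuse 1 frame = 17 bytes
Savings = 1139 - 17 = 1122

1122


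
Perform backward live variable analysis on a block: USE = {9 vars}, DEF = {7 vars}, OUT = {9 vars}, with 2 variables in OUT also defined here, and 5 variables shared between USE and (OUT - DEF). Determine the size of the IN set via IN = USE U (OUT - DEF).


OUT - DEF: 9 - 2 = 7
|IN| = |USE| + |OUT - DEF| - |USE ∩ (OUT - DEF)| = 9 + 7 - 5 = 11

11


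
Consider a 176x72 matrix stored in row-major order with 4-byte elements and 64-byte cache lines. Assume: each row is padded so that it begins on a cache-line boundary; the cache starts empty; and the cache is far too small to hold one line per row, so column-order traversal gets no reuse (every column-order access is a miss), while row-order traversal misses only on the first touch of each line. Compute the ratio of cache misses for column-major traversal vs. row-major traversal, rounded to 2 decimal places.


Each row occupies 72 * 4 = 288 bytes and starts on a line boundary, so it spans ceil(288 / 64) = 5 cache lines.
Row-major traversal misses (one per line touched): 176 * ceil(72 * 4 / 64) = 880
Column-major traversal misses (no reuse, every access misses): 176 * 72 = 12672
Ratio = 12672 / 880 = 14.4

14.4


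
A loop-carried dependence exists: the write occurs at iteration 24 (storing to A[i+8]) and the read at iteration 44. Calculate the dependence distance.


Distance = read iteration - write iteration
= 44 - 24 = 20

20


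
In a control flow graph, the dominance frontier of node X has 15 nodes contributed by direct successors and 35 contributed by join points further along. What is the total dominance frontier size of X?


DF(X) = direct successor contributions + join point contributions
= 15 + 35 = 50

50


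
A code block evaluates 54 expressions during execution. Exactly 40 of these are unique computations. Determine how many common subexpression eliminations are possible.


CSE count = total expressions - unique expressions
= 54 - 40 = 14

14


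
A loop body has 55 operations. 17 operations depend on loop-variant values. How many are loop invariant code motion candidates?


Invariant candidates = total - loop-dependent
= 55 - 17 = 38

38


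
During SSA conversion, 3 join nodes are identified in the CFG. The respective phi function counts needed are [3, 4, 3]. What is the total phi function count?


Total phi functions = sum of phi functions at each join node
= 3 + 4 + 3 = 10

10


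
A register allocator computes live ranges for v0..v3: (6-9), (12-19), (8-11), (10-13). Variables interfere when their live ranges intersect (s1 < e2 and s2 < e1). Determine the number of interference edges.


Check all pairs for overlapping intervals.
Two intervals (s1,e1) and (s2,e2) overlap if s1 < e2 and s2 < e1.
v0 (6-9) vs v1..v3: overlaps v2 -> 1
v1 (12-19) vs v2..v3: overlaps v3 -> 1
v2 (8-11) vs v3: overlaps v3 -> 1
Total overlapping pairs = 1 + 1 + 1 = 3

3


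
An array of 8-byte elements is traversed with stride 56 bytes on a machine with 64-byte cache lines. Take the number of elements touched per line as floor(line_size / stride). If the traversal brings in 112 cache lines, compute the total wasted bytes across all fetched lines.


Elements per line = floor(64 / 56) = 1
Bytes used per line = 1 * 8 = 8
Wasted per line = 64 - 8 = 56
Total wasted = 56 * 112 = 6272

6272


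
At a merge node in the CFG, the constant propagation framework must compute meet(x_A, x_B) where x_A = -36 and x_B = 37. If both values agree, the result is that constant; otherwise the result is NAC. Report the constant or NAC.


Meet operation: if both paths give the same constant, result is that constant; if they differ, result is NAC (not-a-constant).
Path A: -36, Path B: 37 -> differ
Result: not-a-constant -> NAC

NAC


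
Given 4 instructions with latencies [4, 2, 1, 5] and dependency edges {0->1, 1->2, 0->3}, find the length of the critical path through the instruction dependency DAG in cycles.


Compute longest path through dependency graph: dist(Ik) = max over predecessors of dist + latency(Ik).
dist(I0) = latency 4 = 4
dist(I1) = dist(I0) + 2 = 4 + 2 = 6
dist(I2) = dist(I1) + 1 = 6 + 1 = 7
dist(I3) = dist(I0) + 5 = 4 + 5 = 9
Critical path = max dist = 9

9


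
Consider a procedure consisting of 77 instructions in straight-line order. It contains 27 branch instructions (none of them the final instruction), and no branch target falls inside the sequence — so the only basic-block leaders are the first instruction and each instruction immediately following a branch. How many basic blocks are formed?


With no in-sequence branch targets, the leaders are the first instruction plus the instruction after each branch.
Number of basic blocks = branches + 1
= 27 + 1 = 28

28


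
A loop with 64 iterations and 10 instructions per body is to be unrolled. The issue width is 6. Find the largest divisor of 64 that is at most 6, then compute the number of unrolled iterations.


Largest divisor of 64 <= 6 is 4
New iterations = 64 / 4 = 16

16


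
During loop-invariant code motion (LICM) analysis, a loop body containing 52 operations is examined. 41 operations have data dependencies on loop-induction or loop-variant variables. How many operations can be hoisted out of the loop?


Invariant candidates = total - loop-dependent
= 52 - 41 = 11

11


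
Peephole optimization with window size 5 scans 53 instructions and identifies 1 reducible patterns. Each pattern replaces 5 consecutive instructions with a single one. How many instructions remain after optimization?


Each match removes 4 instructions.
Total removed = 1 * 4 = 4
Remaining = 53 - 4 = 49

49


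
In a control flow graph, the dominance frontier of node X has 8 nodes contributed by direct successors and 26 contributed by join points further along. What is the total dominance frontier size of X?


DF(X) = direct successor contributions + join point contributions
= 8 + 26 = 34

34


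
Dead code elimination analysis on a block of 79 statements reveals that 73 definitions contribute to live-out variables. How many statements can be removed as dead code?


Dead code = total statements - live definitions
= 79 - 73 = 6

6


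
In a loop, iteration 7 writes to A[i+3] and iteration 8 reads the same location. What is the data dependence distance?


Distance = read iteration - write iteration
= 8 - 7 = 1

1


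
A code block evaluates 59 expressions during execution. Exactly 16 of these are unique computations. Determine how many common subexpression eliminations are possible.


CSE count = total expressions - unique expressions
= 59 - 16 = 43

43


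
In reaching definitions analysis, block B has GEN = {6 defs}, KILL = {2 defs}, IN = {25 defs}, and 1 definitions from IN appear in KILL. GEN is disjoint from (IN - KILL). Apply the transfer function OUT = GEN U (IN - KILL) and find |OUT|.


IN - KILL: 25 - 1 = 24 surviving definitions
OUT = GEN + surviving = 6 + 24 = 30

30


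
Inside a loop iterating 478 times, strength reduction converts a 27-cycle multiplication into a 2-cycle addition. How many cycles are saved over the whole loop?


Per-iteration saving = 27 - 2 = 25
Total saved = 478 * 25 = 11950

11950


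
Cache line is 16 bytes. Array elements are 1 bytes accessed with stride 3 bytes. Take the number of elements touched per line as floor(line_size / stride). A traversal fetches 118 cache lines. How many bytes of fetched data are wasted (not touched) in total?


Elements per line = floor(16 / 3) = 5
Bytes used per line = 5 * 1 = 5
Wasted per line = 16 - 5 = 11
Total wasted = 11 * 118 = 1298

1298


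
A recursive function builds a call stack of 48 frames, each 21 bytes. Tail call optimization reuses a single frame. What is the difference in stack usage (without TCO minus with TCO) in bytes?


Without TCO: 48 * 21 = 1008 bytes
With TCO: reuse 1 frame = 21 bytes
Savings = 1008 - 21 = 987

987


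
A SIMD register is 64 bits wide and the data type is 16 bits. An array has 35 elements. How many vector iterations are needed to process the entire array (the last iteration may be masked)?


Width = 64 / 16 = 4 elements per vector op
Iterations = ceil(35 / 4) = 9

9


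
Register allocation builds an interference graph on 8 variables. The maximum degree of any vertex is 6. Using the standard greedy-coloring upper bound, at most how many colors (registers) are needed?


Greedy coloring never needs more than (max_degree + 1) colors: when coloring a vertex, at most max_degree neighbors are already colored.
Upper bound = 6 + 1 = 7

7


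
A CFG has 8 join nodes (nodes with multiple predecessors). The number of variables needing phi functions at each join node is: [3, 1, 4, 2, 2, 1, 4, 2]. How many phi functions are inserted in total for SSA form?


Total phi functions = sum of phi functions at each join node
= 3 + 1 + 4 + 2 + 2 + 1 + 4 + 2 = 19

19


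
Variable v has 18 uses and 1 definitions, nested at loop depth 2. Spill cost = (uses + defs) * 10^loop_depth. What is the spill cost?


uses + defs = 18 + 1 = 19
10^2 = 100
Spill cost = 19 * 100 = 1900

1900


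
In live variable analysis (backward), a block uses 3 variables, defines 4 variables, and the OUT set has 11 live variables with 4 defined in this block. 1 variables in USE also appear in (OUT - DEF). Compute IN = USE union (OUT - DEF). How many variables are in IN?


OUT - DEF: 11 - 4 = 7
|IN| = |USE| + |OUT - DEF| - |USE ∩ (OUT - DEF)| = 3 + 7 - 1 = 9

9


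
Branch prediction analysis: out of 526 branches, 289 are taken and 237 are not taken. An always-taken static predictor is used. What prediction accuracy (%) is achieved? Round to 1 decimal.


Predictor: always-taken
Correct predictions = 289
Accuracy = 289 / 526 * 100 = 54.9%

54.9


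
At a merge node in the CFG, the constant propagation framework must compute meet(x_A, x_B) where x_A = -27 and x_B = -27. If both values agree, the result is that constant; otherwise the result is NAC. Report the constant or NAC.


Meet operation: if both paths give the same constant, result is that constant; if they differ, result is NAC (not-a-constant).
Path A: -27, Path B: -27 -> equal
Result: constant -> -27

-27


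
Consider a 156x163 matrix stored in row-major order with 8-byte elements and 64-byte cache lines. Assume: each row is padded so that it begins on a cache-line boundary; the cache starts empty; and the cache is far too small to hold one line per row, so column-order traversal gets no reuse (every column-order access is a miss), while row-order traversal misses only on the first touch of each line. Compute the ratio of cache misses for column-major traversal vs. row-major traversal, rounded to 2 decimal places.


Each row occupies 163 * 8 = 1304 bytes and starts on a line boundary, so it spans ceil(1304 / 64) = 21 cache lines.
Row-major traversal misses (one per line touched): 156 * ceil(163 * 8 / 64) = 3276
Column-major traversal misses (no reuse, every access misses): 156 * 163 = 25428
Ratio = 25428 / 3276 = 7.76

7.76


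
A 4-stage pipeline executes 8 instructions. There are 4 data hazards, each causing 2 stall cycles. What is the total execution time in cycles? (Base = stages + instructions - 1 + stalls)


Base cycles = 4 + 8 - 1 = 11
Total stalls = 4 * 2 = 8
Total = 11 + 8 = 19

19


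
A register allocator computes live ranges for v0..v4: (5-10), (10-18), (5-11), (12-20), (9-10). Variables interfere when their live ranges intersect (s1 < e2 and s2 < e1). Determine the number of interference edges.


Check all pairs for overlapping intervals.
Two intervals (s1,e1) and (s2,e2) overlap if s1 < e2 and s2 < e1.
v0 (5-10) vs v1..v4: overlaps v2, v4 -> 2
v1 (10-18) vs v2..v4: overlaps v2, v3 -> 2
v2 (5-11) vs v3..v4: overlaps v4 -> 1
v3 (12-20) vs v4: overlaps none -> 0
Total overlapping pairs = 2 + 2 + 1 + 0 = 5

5


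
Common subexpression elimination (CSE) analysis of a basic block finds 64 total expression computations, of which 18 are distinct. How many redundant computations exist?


CSE count = total expressions - unique expressions
= 64 - 18 = 46

46


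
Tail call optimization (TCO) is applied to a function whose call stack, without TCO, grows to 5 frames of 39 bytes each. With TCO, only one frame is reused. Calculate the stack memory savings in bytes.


Without TCO: 5 * 39 = 195 bytes
With TCO: reuse 1 frame = 39 bytes
Savings = 195 - 39 = 156

156


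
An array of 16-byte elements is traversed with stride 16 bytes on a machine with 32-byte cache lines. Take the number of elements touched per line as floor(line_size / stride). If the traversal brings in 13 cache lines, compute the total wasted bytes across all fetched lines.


Elements per line = floor(32 / 16) = 2
Bytes used per line = 2 * 16 = 32
Wasted per line = 32 - 32 = 0
Total wasted = 0 * 13 = 0

0


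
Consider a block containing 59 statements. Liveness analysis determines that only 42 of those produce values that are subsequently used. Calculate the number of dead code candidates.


Dead code = total statements - live definitions
= 59 - 42 = 17

17


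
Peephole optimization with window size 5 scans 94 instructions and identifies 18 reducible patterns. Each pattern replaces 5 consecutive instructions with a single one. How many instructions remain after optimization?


Each match removes 4 instructions.
Total removed = 18 * 4 = 72
Remaining = 94 - 72 = 22

22


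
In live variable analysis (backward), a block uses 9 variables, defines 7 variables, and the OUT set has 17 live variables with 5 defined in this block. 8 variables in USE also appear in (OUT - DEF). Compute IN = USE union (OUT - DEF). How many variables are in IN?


OUT - DEF: 17 - 5 = 12
|IN| = |USE| + |OUT - DEF| - |USE ∩ (OUT - DEF)| = 9 + 12 - 8 = 13

13


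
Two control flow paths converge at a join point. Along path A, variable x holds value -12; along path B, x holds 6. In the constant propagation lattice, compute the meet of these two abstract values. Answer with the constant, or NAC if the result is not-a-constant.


Meet operation: if both paths give the same constant, result is that constant; if they differ, result is NAC (not-a-constant).
Path A: -12, Path B: 6 -> differ
Result: not-a-constant -> NAC

NAC


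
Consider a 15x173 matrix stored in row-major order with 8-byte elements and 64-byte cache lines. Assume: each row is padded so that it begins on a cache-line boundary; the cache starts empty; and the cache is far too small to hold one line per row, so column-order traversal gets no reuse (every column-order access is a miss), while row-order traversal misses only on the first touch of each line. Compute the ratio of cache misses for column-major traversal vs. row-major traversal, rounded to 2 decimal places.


Each row occupies 173 * 8 = 1384 bytes and starts on a line boundary, so it spans ceil(1384 / 64) = 22 cache lines.
Row-major traversal misses (one per line touched): 15 * ceil(173 * 8 / 64) = 330
Column-major traversal misses (no reuse, every access misses): 15 * 173 = 2595
Ratio = 2595 / 330 = 7.86

7.86


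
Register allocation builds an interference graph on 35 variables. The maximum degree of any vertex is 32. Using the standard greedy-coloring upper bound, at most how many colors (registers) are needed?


Greedy coloring never needs more than (max_degree + 1) colors: when coloring a vertex, at most max_degree neighbors are already colored.
Upper bound = 32 + 1 = 33

33


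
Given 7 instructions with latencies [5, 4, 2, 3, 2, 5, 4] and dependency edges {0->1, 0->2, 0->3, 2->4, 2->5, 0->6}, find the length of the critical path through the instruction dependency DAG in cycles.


Compute longest path through dependency graph: dist(Ik) = max over predecessors of dist + latency(Ik).
dist(I0) = latency 5 = 5
dist(I1) = dist(I0) + 4 = 5 + 4 = 9
dist(I2) = dist(I0) + 2 = 5 + 2 = 7
dist(I3) = dist(I0) + 3 = 5 + 3 = 8
dist(I4) = dist(I2) + 2 = 7 + 2 = 9
dist(I5) = dist(I2) + 5 = 7 + 5 = 12
dist(I6) = dist(I0) + 4 = 5 + 4 = 9
Critical path = max dist = 12

12


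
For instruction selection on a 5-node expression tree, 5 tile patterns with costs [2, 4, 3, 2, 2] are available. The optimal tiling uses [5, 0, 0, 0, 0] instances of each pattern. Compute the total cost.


Total cost = sum(count_i * cost_i)
= 5*2 + 0*4 + 0*3 + 0*2 + 0*2
= 10

10


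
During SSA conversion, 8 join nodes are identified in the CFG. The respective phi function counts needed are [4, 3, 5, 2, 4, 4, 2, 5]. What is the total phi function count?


Total phi functions = sum of phi functions at each join node
= 4 + 3 + 5 + 2 + 4 + 4 + 2 + 5 = 29

29


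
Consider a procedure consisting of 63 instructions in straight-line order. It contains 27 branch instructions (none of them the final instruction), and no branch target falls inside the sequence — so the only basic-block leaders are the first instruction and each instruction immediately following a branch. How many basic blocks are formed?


With no in-sequence branch targets, the leaders are the first instruction plus the instruction after each branch.
Number of basic blocks = branches + 1
= 27 + 1 = 28

28


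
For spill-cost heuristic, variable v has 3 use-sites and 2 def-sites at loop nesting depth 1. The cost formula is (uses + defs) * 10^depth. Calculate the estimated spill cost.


uses + defs = 3 + 2 = 5
10^1 = 10
Spill cost = 5 * 10 = 50

50


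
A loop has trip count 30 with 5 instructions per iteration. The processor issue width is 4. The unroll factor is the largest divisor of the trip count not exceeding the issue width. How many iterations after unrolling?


Largest divisor of 30 <= 4 is 3
New iterations = 30 / 3 = 10

10


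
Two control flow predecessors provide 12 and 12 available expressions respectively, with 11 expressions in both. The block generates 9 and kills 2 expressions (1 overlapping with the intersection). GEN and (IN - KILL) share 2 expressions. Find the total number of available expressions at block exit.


IN = intersection of predecessors = 11
IN - KILL = 11 - 1 = 10
|OUT| = |GEN| + |IN - KILL| - |GEN ∩ (IN - KILL)| = 9 + 10 - 2 = 17

17


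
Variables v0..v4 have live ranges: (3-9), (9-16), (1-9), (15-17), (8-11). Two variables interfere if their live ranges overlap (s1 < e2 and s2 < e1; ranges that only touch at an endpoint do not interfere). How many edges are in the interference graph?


Check all pairs for overlapping intervals.
Two intervals (s1,e1) and (s2,e2) overlap if s1 < e2 and s2 < e1.
v0 (3-9) vs v1..v4: overlaps v2, v4 -> 2
v1 (9-16) vs v2..v4: overlaps v3, v4 -> 2
v2 (1-9) vs v3..v4: overlaps v4 -> 1
v3 (15-17) vs v4: overlaps none -> 0
Total overlapping pairs = 2 + 2 + 1 + 0 = 5

5


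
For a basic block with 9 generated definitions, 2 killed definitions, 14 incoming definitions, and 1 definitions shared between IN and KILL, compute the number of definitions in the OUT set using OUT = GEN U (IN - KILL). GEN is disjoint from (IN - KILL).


IN - KILL: 14 - 1 = 13 surviving definitions
OUT = GEN + surviving = 9 + 13 = 22

22


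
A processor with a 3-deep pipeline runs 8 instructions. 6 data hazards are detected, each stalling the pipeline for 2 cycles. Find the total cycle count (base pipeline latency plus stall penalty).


Base cycles = 3 + 8 - 1 = 10
Total stalls = 6 * 2 = 12
Total = 10 + 12 = 22

22


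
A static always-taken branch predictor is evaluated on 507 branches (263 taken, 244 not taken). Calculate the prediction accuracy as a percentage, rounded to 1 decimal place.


Predictor: always-taken
Correct predictions = 263
Accuracy = 263 / 507 * 100 = 51.9%

51.9


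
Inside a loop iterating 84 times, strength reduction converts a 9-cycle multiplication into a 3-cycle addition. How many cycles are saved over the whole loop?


Per-iteration saving = 9 - 3 = 6
Total saved = 84 * 6 = 504

504


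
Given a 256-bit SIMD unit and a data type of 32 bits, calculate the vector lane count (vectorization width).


Width = SIMD bits / data type bits
= 256 / 32 = 8

8


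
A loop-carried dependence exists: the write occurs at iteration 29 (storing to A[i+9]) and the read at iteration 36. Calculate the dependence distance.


Distance = read iteration - write iteration
= 36 - 29 = 7

7


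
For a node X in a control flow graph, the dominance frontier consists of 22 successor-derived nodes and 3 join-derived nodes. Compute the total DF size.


DF(X) = direct successor contributions + join point contributions
= 22 + 3 = 25

25


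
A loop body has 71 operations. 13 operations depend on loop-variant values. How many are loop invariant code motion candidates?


Invariant candidates = total - loop-dependent
= 71 - 13 = 58

58


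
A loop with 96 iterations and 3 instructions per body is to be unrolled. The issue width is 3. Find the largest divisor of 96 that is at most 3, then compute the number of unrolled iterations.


Largest divisor of 96 <= 3 is 3
New iterations = 96 / 3 = 32

32


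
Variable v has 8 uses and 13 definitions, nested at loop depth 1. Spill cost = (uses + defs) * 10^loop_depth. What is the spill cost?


uses + defs = 8 + 13 = 21
10^1 = 10
Spill cost = 21 * 10 = 210

210


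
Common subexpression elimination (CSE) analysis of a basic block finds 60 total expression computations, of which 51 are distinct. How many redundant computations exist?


CSE count = total expressions - unique expressions
= 60 - 51 = 9

9


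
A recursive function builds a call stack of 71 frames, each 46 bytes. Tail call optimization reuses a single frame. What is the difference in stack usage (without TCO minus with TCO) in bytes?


Without TCO: 71 * 46 = 3266 bytes
With TCO: reuse 1 frame = 46 bytes
Savings = 3266 - 46 = 3220

3220


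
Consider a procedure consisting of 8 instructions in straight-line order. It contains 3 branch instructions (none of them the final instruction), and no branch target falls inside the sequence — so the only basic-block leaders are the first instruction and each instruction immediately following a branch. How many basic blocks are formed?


With no in-sequence branch targets, the leaders are the first instruction plus the instruction after each branch.
Number of basic blocks = branches + 1
= 3 + 1 = 4

4


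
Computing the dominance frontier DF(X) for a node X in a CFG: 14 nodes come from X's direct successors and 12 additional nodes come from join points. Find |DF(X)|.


DF(X) = direct successor contributions + join point contributions
= 14 + 12 = 26

26


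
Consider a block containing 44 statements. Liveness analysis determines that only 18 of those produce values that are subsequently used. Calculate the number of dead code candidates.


Dead code = total statements - live definitions
= 44 - 18 = 26

26


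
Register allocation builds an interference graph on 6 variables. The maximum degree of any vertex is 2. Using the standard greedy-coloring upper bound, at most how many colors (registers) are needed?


Greedy coloring never needs more than (max_degree + 1) colors: when coloring a vertex, at most max_degree neighbors are already colored.
Upper bound = 2 + 1 = 3

3


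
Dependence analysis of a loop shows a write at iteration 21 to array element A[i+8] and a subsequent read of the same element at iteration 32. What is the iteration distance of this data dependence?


Distance = read iteration - write iteration
= 32 - 21 = 11

11


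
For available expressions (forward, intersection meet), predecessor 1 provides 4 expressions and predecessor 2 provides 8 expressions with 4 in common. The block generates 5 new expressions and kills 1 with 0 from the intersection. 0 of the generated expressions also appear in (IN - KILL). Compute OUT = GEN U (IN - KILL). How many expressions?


IN = intersection of predecessors = 4
IN - KILL = 4 - 0 = 4
|OUT| = |GEN| + |IN - KILL| - |GEN ∩ (IN - KILL)| = 5 + 4 - 0 = 9

9


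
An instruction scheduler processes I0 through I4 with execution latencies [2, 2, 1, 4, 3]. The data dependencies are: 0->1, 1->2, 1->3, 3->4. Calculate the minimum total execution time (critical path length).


Compute longest path through dependency graph: dist(Ik) = max over predecessors of dist + latency(Ik).
dist(I0) = latency 2 = 2
dist(I1) = dist(I0) + 2 = 2 + 2 = 4
dist(I2) = dist(I1) + 1 = 4 + 1 = 5
dist(I3) = dist(I1) + 4 = 4 + 4 = 8
dist(I4) = dist(I3) + 3 = 8 + 3 = 11
Critical path = max dist = 11

11


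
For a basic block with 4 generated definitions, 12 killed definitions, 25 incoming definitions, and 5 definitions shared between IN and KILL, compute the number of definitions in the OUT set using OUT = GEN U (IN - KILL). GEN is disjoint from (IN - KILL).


IN - KILL: 25 - 5 = 20 surviving definitions
OUT = GEN + surviving = 4 + 20 = 24

24


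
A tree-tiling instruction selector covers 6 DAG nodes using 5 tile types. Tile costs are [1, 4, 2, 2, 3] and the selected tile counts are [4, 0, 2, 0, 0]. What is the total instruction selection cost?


Total cost = sum(count_i * cost_i)
= 4*1 + 0*4 + 2*2 + 0*2 + 0*3
= 8

8


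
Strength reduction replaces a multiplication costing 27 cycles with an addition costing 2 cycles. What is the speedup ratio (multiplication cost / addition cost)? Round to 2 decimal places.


Ratio = mult_cost / add_cost = 27 / 2 = 13.5

13.5


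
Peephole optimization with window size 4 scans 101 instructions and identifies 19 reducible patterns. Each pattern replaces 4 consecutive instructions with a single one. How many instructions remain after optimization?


Each match removes 3 instructions.
Total removed = 19 * 3 = 57
Remaining = 101 - 57 = 44

44


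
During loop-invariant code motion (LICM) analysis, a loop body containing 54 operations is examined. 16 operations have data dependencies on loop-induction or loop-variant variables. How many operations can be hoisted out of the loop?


Invariant candidates = total - loop-dependent
= 54 - 16 = 38

38


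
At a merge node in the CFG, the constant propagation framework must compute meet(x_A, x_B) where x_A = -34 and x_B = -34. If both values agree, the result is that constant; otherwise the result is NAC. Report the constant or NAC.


Meet operation: if both paths give the same constant, result is that constant; if they differ, result is NAC (not-a-constant).
Path A: -34, Path B: -34 -> equal
Result: constant -> -34

-34


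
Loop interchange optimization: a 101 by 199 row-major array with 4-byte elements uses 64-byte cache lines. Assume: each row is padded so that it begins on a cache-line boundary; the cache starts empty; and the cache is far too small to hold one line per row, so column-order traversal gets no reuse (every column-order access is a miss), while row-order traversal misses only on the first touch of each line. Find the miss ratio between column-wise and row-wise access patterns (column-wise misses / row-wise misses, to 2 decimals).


Each row occupies 199 * 4 = 796 bytes and starts on a line boundary, so it spans ceil(796 / 64) = 13 cache lines.
Row-major traversal misses (one per line touched): 101 * ceil(199 * 4 / 64) = 1313
Column-major traversal misses (no reuse, every access misses): 101 * 199 = 20099
Ratio = 20099 / 1313 = 15.31

15.31


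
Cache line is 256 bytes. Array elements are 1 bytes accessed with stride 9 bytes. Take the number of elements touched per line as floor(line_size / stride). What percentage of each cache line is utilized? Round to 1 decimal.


Elements per cache line = floor(256 / 9) = 28
Bytes used = 28 * 1 = 28
Utilization = 28 / 256 * 100 = 10.9%

10.9


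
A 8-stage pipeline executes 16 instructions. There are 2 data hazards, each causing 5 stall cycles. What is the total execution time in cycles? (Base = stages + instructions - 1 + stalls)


Base cycles = 8 + 16 - 1 = 23
Total stalls = 2 * 5 = 10
Total = 23 + 10 = 33

33


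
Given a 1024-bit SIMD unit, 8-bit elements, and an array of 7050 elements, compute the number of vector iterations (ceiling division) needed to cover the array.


Width = 1024 / 8 = 128 elements per vector op
Iterations = ceil(7050 / 128) = 56

56


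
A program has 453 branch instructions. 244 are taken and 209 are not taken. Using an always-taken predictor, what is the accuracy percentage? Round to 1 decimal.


Predictor: always-taken
Correct predictions = 244
Accuracy = 244 / 453 * 100 = 53.9%

53.9


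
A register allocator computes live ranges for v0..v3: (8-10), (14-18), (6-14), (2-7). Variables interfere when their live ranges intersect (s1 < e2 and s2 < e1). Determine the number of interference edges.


Check all pairs for overlapping intervals.
Two intervals (s1,e1) and (s2,e2) overlap if s1 < e2 and s2 < e1.
v0 (8-10) vs v1..v3: overlaps v2 -> 1
v1 (14-18) vs v2..v3: overlaps none -> 0
v2 (6-14) vs v3: overlaps v3 -> 1
Total overlapping pairs = 1 + 0 + 1 = 2

2


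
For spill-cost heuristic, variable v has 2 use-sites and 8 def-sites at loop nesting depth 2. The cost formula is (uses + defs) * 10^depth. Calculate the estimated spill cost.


uses + defs = 2 + 8 = 10
10^2 = 100
Spill cost = 10 * 100 = 1000

1000


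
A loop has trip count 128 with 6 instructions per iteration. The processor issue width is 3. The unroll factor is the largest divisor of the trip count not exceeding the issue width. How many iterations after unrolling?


Largest divisor of 128 <= 3 is 2
New iterations = 128 / 2 = 64

64
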